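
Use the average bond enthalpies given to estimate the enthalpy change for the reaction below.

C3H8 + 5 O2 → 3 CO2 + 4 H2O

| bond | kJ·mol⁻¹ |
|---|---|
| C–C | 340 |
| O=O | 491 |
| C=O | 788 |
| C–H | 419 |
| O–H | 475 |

Bonds broken (reactants):
  C–C: 2 × 340 = 680
  C–H: 8 × 419 = 3352
  O=O: 5 × 491 = 2455
  Σ(broken) = 6487 kJ
Bonds formed (products):
  C=O: 6 × 788 = 4728
  O–H: 8 × 475 = 3800
  Σ(formed) = 8528 kJ
ΔH = Σ(broken) − Σ(formed) = 6487 − 8528 = −2041 kJ

ΔH ≈ −2041 kJ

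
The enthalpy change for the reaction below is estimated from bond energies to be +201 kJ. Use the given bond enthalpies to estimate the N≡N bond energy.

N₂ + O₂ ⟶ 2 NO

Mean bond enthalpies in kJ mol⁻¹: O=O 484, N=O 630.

Let D be the N≡N bond energy.
Σ(broken) = 1×D + 1×484 = 484 + D
Σ(formed) = 2×630 = 1260
ΔH = Σ(broken) − Σ(formed) = (484 + D) − (1260) = −776 + D
Setting this equal to +201 kJ gives D = 977 kJ/mol.

D(N≡N) ≈ 977 kJ/mol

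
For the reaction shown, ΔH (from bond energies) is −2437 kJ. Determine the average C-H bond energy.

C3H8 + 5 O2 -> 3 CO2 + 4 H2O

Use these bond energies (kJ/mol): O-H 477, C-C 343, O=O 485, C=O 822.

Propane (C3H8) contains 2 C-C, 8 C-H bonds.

Let D be the C-H bond energy.
Σ(broken) = 2×343 + 8×D + 5×485 = 3111 + 8D
Σ(formed) = 6×822 + 8×477 = 8748
ΔH = Σ(broken) − Σ(formed) = (3111 + 8D) − (8748) = −5637 + 8D
Setting this equal to −2437 kJ gives 8D = 3200, so D = 400 kJ/mol.

D(C-H) ≈ 400 kJ/mol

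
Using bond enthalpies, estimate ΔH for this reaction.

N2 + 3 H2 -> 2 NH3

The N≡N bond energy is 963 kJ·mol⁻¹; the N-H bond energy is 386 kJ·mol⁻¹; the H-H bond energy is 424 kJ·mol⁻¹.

ΔH ≈ −81 kJ

Bonds broken (reactants):
  H-H: 3 × 424 = 1272
  N≡N: 1 × 963 = 963
  Σ(broken) = 2235 kJ
Bonds formed (products):
  N-H: 6 × 386 = 2316
  Σ(formed) = 2316 kJ
ΔH = Σ(broken) − Σ(formed) = 2235 − 2316 = −81 kJ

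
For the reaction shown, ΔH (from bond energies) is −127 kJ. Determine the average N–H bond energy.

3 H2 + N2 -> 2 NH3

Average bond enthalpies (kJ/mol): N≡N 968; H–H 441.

Let D be the N–H bond energy.
Σ(broken) = 3×441 + 1×968 = 2291
Σ(formed) = 6×D = 6D
ΔH = Σ(broken) − Σ(formed) = (2291) − (6D) = +2291 − 6D
Setting this equal to −127 kJ gives 6D = 2418, so D = 403 kJ/mol.

D(N–H) ≈ 403 kJ/mol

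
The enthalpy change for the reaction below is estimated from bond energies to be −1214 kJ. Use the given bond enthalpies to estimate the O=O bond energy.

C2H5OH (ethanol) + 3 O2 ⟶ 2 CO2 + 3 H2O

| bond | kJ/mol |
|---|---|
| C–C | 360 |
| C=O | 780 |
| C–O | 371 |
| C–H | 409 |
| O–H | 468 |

Let D be the O=O bond energy.
Σ(broken) = 1×360 + 5×409 + 1×371 + 1×468 + 3×D = 3244 + 3D
Σ(formed) = 4×780 + 6×468 = 5928
ΔH = Σ(broken) − Σ(formed) = (3244 + 3D) − (5928) = −2684 + 3D
Setting this equal to −1214 kJ gives 3D = 1470, so D = 490 kJ/mol.

D(O=O) ≈ 490 kJ/mol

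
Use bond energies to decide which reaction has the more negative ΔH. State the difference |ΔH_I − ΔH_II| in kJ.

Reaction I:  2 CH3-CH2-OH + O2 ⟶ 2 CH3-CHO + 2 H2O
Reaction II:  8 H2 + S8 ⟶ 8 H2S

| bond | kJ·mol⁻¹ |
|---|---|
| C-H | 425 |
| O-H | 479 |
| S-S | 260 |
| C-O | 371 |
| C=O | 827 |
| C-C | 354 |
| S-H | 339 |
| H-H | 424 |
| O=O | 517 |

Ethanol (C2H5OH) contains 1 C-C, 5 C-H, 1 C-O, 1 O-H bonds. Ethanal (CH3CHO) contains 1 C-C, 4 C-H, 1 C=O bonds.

Reaction I, by 551 kJ

Reaction I:
  Bonds broken (reactants):
    C-C: 2 × 354 = 708
    C-H: 10 × 425 = 4250
    C-O: 2 × 371 = 742
    O-H: 2 × 479 = 958
    O=O: 1 × 517 = 517
    Σ(broken) = 7175 kJ
  Bonds formed (products):
    C-C: 2 × 354 = 708
    C-H: 8 × 425 = 3400
    C=O: 2 × 827 = 1654
    O-H: 4 × 479 = 1916
    Σ(formed) = 7678 kJ
  ΔH_I = 7175 − 7678 = −503 kJ
Reaction II:
  Bonds broken (reactants):
    H-H: 8 × 424 = 3392
    S-S: 8 × 260 = 2080
    Σ(broken) = 5472 kJ
  Bonds formed (products):
    S-H: 16 × 339 = 5424
    Σ(formed) = 5424 kJ
  ΔH_II = 5472 − 5424 = +48 kJ
ΔH_I − ΔH_II = −551 kJ, so reaction I has the more negative ΔH; |ΔH_I − ΔH_II| = 551 kJ.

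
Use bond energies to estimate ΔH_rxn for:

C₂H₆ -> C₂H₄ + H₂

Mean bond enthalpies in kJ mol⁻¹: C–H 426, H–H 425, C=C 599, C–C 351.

ΔH ≈ +179 kJ

Bonds broken (reactants):
  C–C: 1 × 351 = 351
  C–H: 6 × 426 = 2556
  Σ(broken) = 2907 kJ
Bonds formed (products):
  C–H: 4 × 426 = 1704
  C=C: 1 × 599 = 599
  H–H: 1 × 425 = 425
  Σ(formed) = 2728 kJ
ΔH = Σ(broken) − Σ(formed) = 2907 − 2728 = +179 kJ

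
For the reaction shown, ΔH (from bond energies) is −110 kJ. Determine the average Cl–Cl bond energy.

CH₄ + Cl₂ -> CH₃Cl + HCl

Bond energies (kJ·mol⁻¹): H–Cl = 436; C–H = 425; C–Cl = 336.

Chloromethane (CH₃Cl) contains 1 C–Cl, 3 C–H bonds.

Let D be the Cl–Cl bond energy.
Σ(broken) = 4×425 + 1×D = 1700 + D
Σ(formed) = 1×336 + 3×425 + 1×436 = 2047
ΔH = Σ(broken) − Σ(formed) = (1700 + D) − (2047) = −347 + D
Setting this equal to −110 kJ gives D = 237 kJ/mol.

D(Cl–Cl) ≈ 237 kJ/mol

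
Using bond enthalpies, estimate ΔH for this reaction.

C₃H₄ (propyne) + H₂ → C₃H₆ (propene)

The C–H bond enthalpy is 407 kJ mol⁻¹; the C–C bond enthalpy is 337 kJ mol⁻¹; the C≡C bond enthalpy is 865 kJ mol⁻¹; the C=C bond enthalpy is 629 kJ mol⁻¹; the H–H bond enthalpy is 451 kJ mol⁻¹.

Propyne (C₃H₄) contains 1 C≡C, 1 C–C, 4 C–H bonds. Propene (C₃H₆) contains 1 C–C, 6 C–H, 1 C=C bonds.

ΔH ≈ −127 kJ

Bonds broken (reactants):
  C≡C: 1 × 865 = 865
  C–C: 1 × 337 = 337
  C–H: 4 × 407 = 1628
  H–H: 1 × 451 = 451
  Σ(broken) = 3281 kJ
Bonds formed (products):
  C–C: 1 × 337 = 337
  C–H: 6 × 407 = 2442
  C=C: 1 × 629 = 629
  Σ(formed) = 3408 kJ
ΔH = Σ(broken) − Σ(formed) = 3281 − 3408 = −127 kJ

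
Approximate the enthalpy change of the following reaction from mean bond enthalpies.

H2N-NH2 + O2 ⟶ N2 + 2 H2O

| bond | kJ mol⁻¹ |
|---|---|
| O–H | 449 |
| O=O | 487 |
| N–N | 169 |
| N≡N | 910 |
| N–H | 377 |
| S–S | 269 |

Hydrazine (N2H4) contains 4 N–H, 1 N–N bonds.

Bonds broken (reactants):
  N–H: 4 × 377 = 1508
  N–N: 1 × 169 = 169
  O=O: 1 × 487 = 487
  Σ(broken) = 2164 kJ
Bonds formed (products):
  N≡N: 1 × 910 = 910
  O–H: 4 × 449 = 1796
  Σ(formed) = 2706 kJ
ΔH = Σ(broken) − Σ(formed) = 2164 − 2706 = −542 kJ

ΔH ≈ −542 kJ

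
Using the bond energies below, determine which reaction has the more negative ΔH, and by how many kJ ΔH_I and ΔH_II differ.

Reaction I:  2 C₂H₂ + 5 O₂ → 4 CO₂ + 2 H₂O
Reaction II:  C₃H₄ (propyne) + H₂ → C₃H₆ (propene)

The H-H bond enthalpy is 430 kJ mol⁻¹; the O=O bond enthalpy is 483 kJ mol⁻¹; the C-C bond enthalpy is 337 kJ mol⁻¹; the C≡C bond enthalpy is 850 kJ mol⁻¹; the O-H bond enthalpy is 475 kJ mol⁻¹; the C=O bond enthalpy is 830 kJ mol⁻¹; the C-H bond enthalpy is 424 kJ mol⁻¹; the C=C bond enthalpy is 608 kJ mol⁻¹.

Reaction I, by 2553 kJ

Reaction I:
  Bonds broken (reactants):
    C≡C: 2 × 850 = 1700
    C-H: 4 × 424 = 1696
    O=O: 5 × 483 = 2415
    Σ(broken) = 5811 kJ
  Bonds formed (products):
    C=O: 8 × 830 = 6640
    O-H: 4 × 475 = 1900
    Σ(formed) = 8540 kJ
  ΔH_I = 5811 − 8540 = −2729 kJ
Reaction II:
  Bonds broken (reactants):
    C≡C: 1 × 850 = 850
    C-C: 1 × 337 = 337
    C-H: 4 × 424 = 1696
    H-H: 1 × 430 = 430
    Σ(broken) = 3313 kJ
  Bonds formed (products):
    C-C: 1 × 337 = 337
    C-H: 6 × 424 = 2544
    C=C: 1 × 608 = 608
    Σ(formed) = 3489 kJ
  ΔH_II = 3313 − 3489 = −176 kJ
ΔH_I − ΔH_II = −2553 kJ, so reaction I has the more negative ΔH; |ΔH_I − ΔH_II| = 2553 kJ.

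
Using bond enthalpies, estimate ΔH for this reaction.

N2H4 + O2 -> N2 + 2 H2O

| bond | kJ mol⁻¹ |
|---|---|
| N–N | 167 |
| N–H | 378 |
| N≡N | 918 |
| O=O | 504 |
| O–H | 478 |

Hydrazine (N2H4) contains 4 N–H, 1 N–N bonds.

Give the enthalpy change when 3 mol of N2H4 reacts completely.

ΔH = −1941 kJ

Bonds broken (reactants):
  N–H: 4 × 378 = 1512
  N–N: 1 × 167 = 167
  O=O: 1 × 504 = 504
  Σ(broken) = 2183 kJ
Bonds formed (products):
  N≡N: 1 × 918 = 918
  O–H: 4 × 478 = 1912
  Σ(formed) = 2830 kJ
ΔH = Σ(broken) − Σ(formed) = 2183 − 2830 = −647 kJ
For 3× the reaction as written: 3 × (−647) = −1941 kJ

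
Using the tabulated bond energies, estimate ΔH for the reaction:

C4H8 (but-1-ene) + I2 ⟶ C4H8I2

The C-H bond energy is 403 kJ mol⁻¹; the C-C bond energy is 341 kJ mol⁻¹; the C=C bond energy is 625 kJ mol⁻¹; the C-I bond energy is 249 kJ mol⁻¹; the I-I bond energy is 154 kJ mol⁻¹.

ΔH ≈ −60 kJ

Bonds broken (reactants):
  C-C: 2 × 341 = 682
  C-H: 8 × 403 = 3224
  C=C: 1 × 625 = 625
  I-I: 1 × 154 = 154
  Σ(broken) = 4685 kJ
Bonds formed (products):
  C-C: 3 × 341 = 1023
  C-H: 8 × 403 = 3224
  C-I: 2 × 249 = 498
  Σ(formed) = 4745 kJ
ΔH = Σ(broken) − Σ(formed) = 4685 − 4745 = −60 kJ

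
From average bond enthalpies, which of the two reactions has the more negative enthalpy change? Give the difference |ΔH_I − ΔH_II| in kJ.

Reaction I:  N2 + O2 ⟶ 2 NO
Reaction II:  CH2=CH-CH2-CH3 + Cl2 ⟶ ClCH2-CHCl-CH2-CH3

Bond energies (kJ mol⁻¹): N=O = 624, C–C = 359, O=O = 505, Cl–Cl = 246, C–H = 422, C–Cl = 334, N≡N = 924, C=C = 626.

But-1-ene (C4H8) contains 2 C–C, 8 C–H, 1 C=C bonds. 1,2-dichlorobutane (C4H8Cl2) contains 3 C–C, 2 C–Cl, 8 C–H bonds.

Reaction II, by 336 kJ

Reaction I:
  Bonds broken (reactants):
    N≡N: 1 × 924 = 924
    O=O: 1 × 505 = 505
    Σ(broken) = 1429 kJ
  Bonds formed (products):
    N=O: 2 × 624 = 1248
    Σ(formed) = 1248 kJ
  ΔH_I = 1429 − 1248 = +181 kJ
Reaction II:
  Bonds broken (reactants):
    C–C: 2 × 359 = 718
    C–H: 8 × 422 = 3376
    C=C: 1 × 626 = 626
    Cl–Cl: 1 × 246 = 246
    Σ(broken) = 4966 kJ
  Bonds formed (products):
    C–C: 3 × 359 = 1077
    C–Cl: 2 × 334 = 668
    C–H: 8 × 422 = 3376
    Σ(formed) = 5121 kJ
  ΔH_II = 4966 − 5121 = −155 kJ
ΔH_I − ΔH_II = +336 kJ, so reaction II has the more negative ΔH; |ΔH_I − ΔH_II| = 336 kJ.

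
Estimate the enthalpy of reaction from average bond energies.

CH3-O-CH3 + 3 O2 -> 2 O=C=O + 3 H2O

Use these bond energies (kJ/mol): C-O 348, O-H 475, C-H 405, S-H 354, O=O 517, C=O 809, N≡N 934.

Bonds broken (reactants):
  C-H: 6 × 405 = 2430
  C-O: 2 × 348 = 696
  O=O: 3 × 517 = 1551
  Σ(broken) = 4677 kJ
Bonds formed (products):
  C=O: 4 × 809 = 3236
  O-H: 6 × 475 = 2850
  Σ(formed) = 6086 kJ
ΔH = Σ(broken) − Σ(formed) = 4677 − 6086 = −1409 kJ

ΔH ≈ −1409 kJ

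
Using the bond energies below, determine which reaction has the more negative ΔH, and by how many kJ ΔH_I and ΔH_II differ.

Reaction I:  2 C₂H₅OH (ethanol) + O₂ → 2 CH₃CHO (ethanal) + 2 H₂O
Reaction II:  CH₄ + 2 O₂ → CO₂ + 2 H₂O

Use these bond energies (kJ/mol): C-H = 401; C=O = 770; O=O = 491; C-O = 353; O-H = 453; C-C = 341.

Reaction II, by 319 kJ

Reaction I:
  Bonds broken (reactants):
    C-C: 2 × 341 = 682
    C-H: 10 × 401 = 4010
    C-O: 2 × 353 = 706
    O-H: 2 × 453 = 906
    O=O: 1 × 491 = 491
    Σ(broken) = 6795 kJ
  Bonds formed (products):
    C-C: 2 × 341 = 682
    C-H: 8 × 401 = 3208
    C=O: 2 × 770 = 1540
    O-H: 4 × 453 = 1812
    Σ(formed) = 7242 kJ
  ΔH_I = 6795 − 7242 = −447 kJ
Reaction II:
  Bonds broken (reactants):
    C-H: 4 × 401 = 1604
    O=O: 2 × 491 = 982
    Σ(broken) = 2586 kJ
  Bonds formed (products):
    C=O: 2 × 770 = 1540
    O-H: 4 × 453 = 1812
    Σ(formed) = 3352 kJ
  ΔH_II = 2586 − 3352 = −766 kJ
ΔH_I − ΔH_II = +319 kJ, so reaction II has the more negative ΔH; |ΔH_I − ΔH_II| = 319 kJ.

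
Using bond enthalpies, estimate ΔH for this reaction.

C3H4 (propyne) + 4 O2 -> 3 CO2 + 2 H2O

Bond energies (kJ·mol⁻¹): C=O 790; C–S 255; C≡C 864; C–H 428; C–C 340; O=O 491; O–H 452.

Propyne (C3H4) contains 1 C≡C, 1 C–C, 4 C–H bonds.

Bonds broken (reactants):
  C≡C: 1 × 864 = 864
  C–C: 1 × 340 = 340
  C–H: 4 × 428 = 1712
  O=O: 4 × 491 = 1964
  Σ(broken) = 4880 kJ
Bonds formed (products):
  C=O: 6 × 790 = 4740
  O–H: 4 × 452 = 1808
  Σ(formed) = 6548 kJ
ΔH = Σ(broken) − Σ(formed) = 4880 − 6548 = −1668 kJ

ΔH ≈ −1668 kJ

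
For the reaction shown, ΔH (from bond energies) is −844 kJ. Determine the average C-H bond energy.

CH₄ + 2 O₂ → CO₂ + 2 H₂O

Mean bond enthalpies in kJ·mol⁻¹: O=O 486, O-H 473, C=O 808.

Let D be the C-H bond energy.
Σ(broken) = 4×D + 2×486 = 972 + 4D
Σ(formed) = 2×808 + 4×473 = 3508
ΔH = Σ(broken) − Σ(formed) = (972 + 4D) − (3508) = −2536 + 4D
Setting this equal to −844 kJ gives 4D = 1692, so D = 423 kJ/mol.

D(C-H) ≈ 423 kJ/mol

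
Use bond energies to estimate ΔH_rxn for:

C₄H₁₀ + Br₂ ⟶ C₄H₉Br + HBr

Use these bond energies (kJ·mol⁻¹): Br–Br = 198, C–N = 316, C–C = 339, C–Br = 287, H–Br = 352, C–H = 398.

ΔH ≈ −43 kJ

Bonds broken (reactants):
  Br–Br: 1 × 198 = 198
  C–C: 3 × 339 = 1017
  C–H: 10 × 398 = 3980
  Σ(broken) = 5195 kJ
Bonds formed (products):
  C–Br: 1 × 287 = 287
  C–C: 3 × 339 = 1017
  C–H: 9 × 398 = 3582
  H–Br: 1 × 352 = 352
  Σ(formed) = 5238 kJ
ΔH = Σ(broken) − Σ(formed) = 5195 − 5238 = −43 kJ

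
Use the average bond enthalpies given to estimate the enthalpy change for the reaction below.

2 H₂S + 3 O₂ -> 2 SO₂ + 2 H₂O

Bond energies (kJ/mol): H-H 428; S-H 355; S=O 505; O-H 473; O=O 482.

Bonds broken (reactants):
  O=O: 3 × 482 = 1446
  S-H: 4 × 355 = 1420
  Σ(broken) = 2866 kJ
Bonds formed (products):
  O-H: 4 × 473 = 1892
  S=O: 4 × 505 = 2020
  Σ(formed) = 3912 kJ
ΔH = Σ(broken) − Σ(formed) = 2866 − 3912 = −1046 kJ

ΔH ≈ −1046 kJ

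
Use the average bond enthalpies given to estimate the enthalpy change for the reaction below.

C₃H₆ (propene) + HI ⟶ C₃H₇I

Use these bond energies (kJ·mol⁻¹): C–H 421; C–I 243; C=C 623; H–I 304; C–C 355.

ΔH ≈ −92 kJ

Bonds broken (reactants):
  C–C: 1 × 355 = 355
  C–H: 6 × 421 = 2526
  C=C: 1 × 623 = 623
  H–I: 1 × 304 = 304
  Σ(broken) = 3808 kJ
Bonds formed (products):
  C–C: 2 × 355 = 710
  C–H: 7 × 421 = 2947
  C–I: 1 × 243 = 243
  Σ(formed) = 3900 kJ
ΔH = Σ(broken) − Σ(formed) = 3808 − 3900 = −92 kJ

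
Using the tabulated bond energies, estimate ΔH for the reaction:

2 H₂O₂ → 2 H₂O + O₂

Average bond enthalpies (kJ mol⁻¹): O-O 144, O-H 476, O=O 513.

ΔH ≈ −225 kJ

Bonds broken (reactants):
  O-H: 4 × 476 = 1904
  O-O: 2 × 144 = 288
  Σ(broken) = 2192 kJ
Bonds formed (products):
  O-H: 4 × 476 = 1904
  O=O: 1 × 513 = 513
  Σ(formed) = 2417 kJ
ΔH = Σ(broken) − Σ(formed) = 2192 − 2417 = −225 kJ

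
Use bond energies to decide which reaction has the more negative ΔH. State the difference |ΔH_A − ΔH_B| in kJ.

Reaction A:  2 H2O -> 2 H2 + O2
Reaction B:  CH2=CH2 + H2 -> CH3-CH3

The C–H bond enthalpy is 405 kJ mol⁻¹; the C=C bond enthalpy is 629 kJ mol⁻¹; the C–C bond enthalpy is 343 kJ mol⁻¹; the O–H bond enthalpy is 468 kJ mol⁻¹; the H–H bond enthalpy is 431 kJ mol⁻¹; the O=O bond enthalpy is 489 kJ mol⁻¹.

Reaction B, by 614 kJ

Reaction A:
  Bonds broken (reactants):
    O–H: 4 × 468 = 1872
    Σ(broken) = 1872 kJ
  Bonds formed (products):
    H–H: 2 × 431 = 862
    O=O: 1 × 489 = 489
    Σ(formed) = 1351 kJ
  ΔH_A = 1872 − 1351 = +521 kJ
Reaction B:
  Bonds broken (reactants):
    C–H: 4 × 405 = 1620
    C=C: 1 × 629 = 629
    H–H: 1 × 431 = 431
    Σ(broken) = 2680 kJ
  Bonds formed (products):
    C–C: 1 × 343 = 343
    C–H: 6 × 405 = 2430
    Σ(formed) = 2773 kJ
  ΔH_B = 2680 − 2773 = −93 kJ
ΔH_A − ΔH_B = +614 kJ, so reaction B has the more negative ΔH; |ΔH_A − ΔH_B| = 614 kJ.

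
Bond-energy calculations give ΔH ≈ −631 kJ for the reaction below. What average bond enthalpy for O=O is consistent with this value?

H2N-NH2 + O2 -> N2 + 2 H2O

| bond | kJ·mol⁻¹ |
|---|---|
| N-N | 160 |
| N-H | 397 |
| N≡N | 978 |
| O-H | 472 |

Let D be the O=O bond energy.
Σ(broken) = 4×397 + 1×160 + 1×D = 1748 + D
Σ(formed) = 1×978 + 4×472 = 2866
ΔH = Σ(broken) − Σ(formed) = (1748 + D) − (2866) = −1118 + D
Setting this equal to −631 kJ gives D = 487 kJ/mol.

D(O=O) ≈ 487 kJ/mol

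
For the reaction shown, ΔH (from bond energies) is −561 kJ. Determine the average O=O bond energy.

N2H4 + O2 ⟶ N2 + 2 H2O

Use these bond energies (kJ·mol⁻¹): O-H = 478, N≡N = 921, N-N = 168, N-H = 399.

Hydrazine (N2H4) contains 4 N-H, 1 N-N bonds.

Let D be the O=O bond energy.
Σ(broken) = 4×399 + 1×168 + 1×D = 1764 + D
Σ(formed) = 1×921 + 4×478 = 2833
ΔH = Σ(broken) − Σ(formed) = (1764 + D) − (2833) = −1069 + D
Setting this equal to −561 kJ gives D = 508 kJ/mol.

D(O=O) ≈ 508 kJ/mol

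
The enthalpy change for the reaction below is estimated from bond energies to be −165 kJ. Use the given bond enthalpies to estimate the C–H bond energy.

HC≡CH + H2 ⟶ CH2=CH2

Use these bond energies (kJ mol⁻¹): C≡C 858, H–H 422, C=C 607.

D(C–H) ≈ 419 kJ/mol

Let D be the C–H bond energy.
Σ(broken) = 1×858 + 2×D + 1×422 = 1280 + 2D
Σ(formed) = 4×D + 1×607 = 607 + 4D
ΔH = Σ(broken) − Σ(formed) = (1280 + 2D) − (607 + 4D) = +673 − 2D
Setting this equal to −165 kJ gives 2D = 838, so D = 419 kJ/mol.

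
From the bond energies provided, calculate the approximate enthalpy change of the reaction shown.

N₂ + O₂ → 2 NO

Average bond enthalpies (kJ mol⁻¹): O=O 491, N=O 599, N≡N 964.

Bonds broken (reactants):
  N≡N: 1 × 964 = 964
  O=O: 1 × 491 = 491
  Σ(broken) = 1455 kJ
Bonds formed (products):
  N=O: 2 × 599 = 1198
  Σ(formed) = 1198 kJ
ΔH = Σ(broken) − Σ(formed) = 1455 − 1198 = +257 kJ

ΔH ≈ +257 kJ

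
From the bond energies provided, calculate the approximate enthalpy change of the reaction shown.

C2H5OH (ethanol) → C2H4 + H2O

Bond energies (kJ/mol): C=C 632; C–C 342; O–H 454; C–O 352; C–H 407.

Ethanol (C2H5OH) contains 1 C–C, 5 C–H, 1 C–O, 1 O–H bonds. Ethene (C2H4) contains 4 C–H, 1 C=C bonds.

Bonds broken (reactants):
  C–C: 1 × 342 = 342
  C–H: 5 × 407 = 2035
  C–O: 1 × 352 = 352
  O–H: 1 × 454 = 454
  Σ(broken) = 3183 kJ
Bonds formed (products):
  C–H: 4 × 407 = 1628
  C=C: 1 × 632 = 632
  O–H: 2 × 454 = 908
  Σ(formed) = 3168 kJ
ΔH = Σ(broken) − Σ(formed) = 3183 − 3168 = +15 kJ

ΔH ≈ +15 kJ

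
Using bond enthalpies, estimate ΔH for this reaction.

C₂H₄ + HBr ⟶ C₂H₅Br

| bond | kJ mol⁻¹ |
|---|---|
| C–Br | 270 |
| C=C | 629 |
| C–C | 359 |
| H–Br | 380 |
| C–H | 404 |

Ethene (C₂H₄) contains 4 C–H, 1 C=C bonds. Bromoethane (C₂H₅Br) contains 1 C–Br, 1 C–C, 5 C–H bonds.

ΔH ≈ −24 kJ

Bonds broken (reactants):
  C–H: 4 × 404 = 1616
  C=C: 1 × 629 = 629
  H–Br: 1 × 380 = 380
  Σ(broken) = 2625 kJ
Bonds formed (products):
  C–Br: 1 × 270 = 270
  C–C: 1 × 359 = 359
  C–H: 5 × 404 = 2020
  Σ(formed) = 2649 kJ
ΔH = Σ(broken) − Σ(formed) = 2625 − 2649 = −24 kJ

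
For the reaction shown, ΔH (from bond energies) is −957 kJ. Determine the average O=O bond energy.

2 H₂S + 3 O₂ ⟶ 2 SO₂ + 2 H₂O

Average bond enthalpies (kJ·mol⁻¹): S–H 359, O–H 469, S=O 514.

D(O=O) ≈ 513 kJ/mol

Let D be the O=O bond energy.
Σ(broken) = 3×D + 4×359 = 1436 + 3D
Σ(formed) = 4×469 + 4×514 = 3932
ΔH = Σ(broken) − Σ(formed) = (1436 + 3D) − (3932) = −2496 + 3D
Setting this equal to −957 kJ gives 3D = 1539, so D = 513 kJ/mol.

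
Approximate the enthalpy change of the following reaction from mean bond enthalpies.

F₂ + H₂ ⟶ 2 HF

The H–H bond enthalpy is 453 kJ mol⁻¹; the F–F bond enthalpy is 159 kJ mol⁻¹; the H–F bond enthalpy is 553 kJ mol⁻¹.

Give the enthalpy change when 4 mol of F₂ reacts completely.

ΔH = −1976 kJ

Bonds broken (reactants):
  F–F: 1 × 159 = 159
  H–H: 1 × 453 = 453
  Σ(broken) = 612 kJ
Bonds formed (products):
  H–F: 2 × 553 = 1106
  Σ(formed) = 1106 kJ
ΔH = Σ(broken) − Σ(formed) = 612 − 1106 = −494 kJ
For 4× the reaction as written: 4 × (−494) = −1976 kJ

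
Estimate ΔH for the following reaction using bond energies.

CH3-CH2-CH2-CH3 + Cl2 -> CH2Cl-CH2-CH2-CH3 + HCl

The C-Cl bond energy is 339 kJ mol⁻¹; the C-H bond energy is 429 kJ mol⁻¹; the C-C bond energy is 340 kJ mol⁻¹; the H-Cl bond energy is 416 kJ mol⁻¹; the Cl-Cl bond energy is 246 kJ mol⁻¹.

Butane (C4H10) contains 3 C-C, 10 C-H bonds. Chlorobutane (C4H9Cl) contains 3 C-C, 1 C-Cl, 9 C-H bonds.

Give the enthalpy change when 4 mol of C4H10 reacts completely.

ΔH = −320 kJ

Bonds broken (reactants):
  C-C: 3 × 340 = 1020
  C-H: 10 × 429 = 4290
  Cl-Cl: 1 × 246 = 246
  Σ(broken) = 5556 kJ
Bonds formed (products):
  C-C: 3 × 340 = 1020
  C-Cl: 1 × 339 = 339
  C-H: 9 × 429 = 3861
  H-Cl: 1 × 416 = 416
  Σ(formed) = 5636 kJ
ΔH = Σ(broken) − Σ(formed) = 5556 − 5636 = −80 kJ
For 4× the reaction as written: 4 × (−80) = −320 kJ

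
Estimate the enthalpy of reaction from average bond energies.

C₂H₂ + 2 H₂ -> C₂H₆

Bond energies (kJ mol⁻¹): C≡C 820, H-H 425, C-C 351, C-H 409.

ΔH ≈ −317 kJ

Bonds broken (reactants):
  C≡C: 1 × 820 = 820
  C-H: 2 × 409 = 818
  H-H: 2 × 425 = 850
  Σ(broken) = 2488 kJ
Bonds formed (products):
  C-C: 1 × 351 = 351
  C-H: 6 × 409 = 2454
  Σ(formed) = 2805 kJ
ΔH = Σ(broken) − Σ(formed) = 2488 − 2805 = −317 kJ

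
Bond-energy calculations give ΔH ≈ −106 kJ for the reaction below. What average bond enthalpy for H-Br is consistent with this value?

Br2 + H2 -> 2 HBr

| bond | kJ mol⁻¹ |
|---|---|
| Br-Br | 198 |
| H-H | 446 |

Let D be the H-Br bond energy.
Σ(broken) = 1×198 + 1×446 = 644
Σ(formed) = 2×D = 2D
ΔH = Σ(broken) − Σ(formed) = (644) − (2D) = +644 − 2D
Setting this equal to −106 kJ gives 2D = 750, so D = 375 kJ/mol.

D(H-Br) ≈ 375 kJ/mol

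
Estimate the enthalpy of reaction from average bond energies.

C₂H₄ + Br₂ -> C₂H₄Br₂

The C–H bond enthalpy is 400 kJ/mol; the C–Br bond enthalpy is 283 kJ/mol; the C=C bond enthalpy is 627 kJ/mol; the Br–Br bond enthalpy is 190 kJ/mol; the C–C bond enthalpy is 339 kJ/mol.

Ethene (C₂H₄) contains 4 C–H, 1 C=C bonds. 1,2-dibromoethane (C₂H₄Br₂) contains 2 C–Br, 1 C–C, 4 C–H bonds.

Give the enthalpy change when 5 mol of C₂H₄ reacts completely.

Bonds broken (reactants):
  Br–Br: 1 × 190 = 190
  C–H: 4 × 400 = 1600
  C=C: 1 × 627 = 627
  Σ(broken) = 2417 kJ
Bonds formed (products):
  C–Br: 2 × 283 = 566
  C–C: 1 × 339 = 339
  C–H: 4 × 400 = 1600
  Σ(formed) = 2505 kJ
ΔH = Σ(broken) − Σ(formed) = 2417 − 2505 = −88 kJ
For 5× the reaction as written: 5 × (−88) = −440 kJ

ΔH = −440 kJ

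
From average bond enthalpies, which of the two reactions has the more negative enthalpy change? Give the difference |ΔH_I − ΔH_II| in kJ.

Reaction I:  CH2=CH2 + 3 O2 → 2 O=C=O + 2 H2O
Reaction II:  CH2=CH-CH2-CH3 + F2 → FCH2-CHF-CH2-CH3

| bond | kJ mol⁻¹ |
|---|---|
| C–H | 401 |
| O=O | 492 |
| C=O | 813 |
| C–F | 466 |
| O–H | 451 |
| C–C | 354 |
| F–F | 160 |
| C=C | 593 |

Reaction I, by 850 kJ

Reaction I:
  Bonds broken (reactants):
    C–H: 4 × 401 = 1604
    C=C: 1 × 593 = 593
    O=O: 3 × 492 = 1476
    Σ(broken) = 3673 kJ
  Bonds formed (products):
    C=O: 4 × 813 = 3252
    O–H: 4 × 451 = 1804
    Σ(formed) = 5056 kJ
  ΔH_I = 3673 − 5056 = −1383 kJ
Reaction II:
  Bonds broken (reactants):
    C–C: 2 × 354 = 708
    C–H: 8 × 401 = 3208
    C=C: 1 × 593 = 593
    F–F: 1 × 160 = 160
    Σ(broken) = 4669 kJ
  Bonds formed (products):
    C–C: 3 × 354 = 1062
    C–F: 2 × 466 = 932
    C–H: 8 × 401 = 3208
    Σ(formed) = 5202 kJ
  ΔH_II = 4669 − 5202 = −533 kJ
ΔH_I − ΔH_II = −850 kJ, so reaction I has the more negative ΔH; |ΔH_I − ΔH_II| = 850 kJ.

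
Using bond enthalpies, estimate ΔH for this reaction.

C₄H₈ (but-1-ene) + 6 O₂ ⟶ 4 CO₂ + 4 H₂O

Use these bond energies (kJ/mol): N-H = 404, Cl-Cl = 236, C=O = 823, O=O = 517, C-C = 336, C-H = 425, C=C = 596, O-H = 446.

ΔH ≈ −2382 kJ

Bonds broken (reactants):
  C-C: 2 × 336 = 672
  C-H: 8 × 425 = 3400
  C=C: 1 × 596 = 596
  O=O: 6 × 517 = 3102
  Σ(broken) = 7770 kJ
Bonds formed (products):
  C=O: 8 × 823 = 6584
  O-H: 8 × 446 = 3568
  Σ(formed) = 10152 kJ
ΔH = Σ(broken) − Σ(formed) = 7770 − 10152 = −2382 kJ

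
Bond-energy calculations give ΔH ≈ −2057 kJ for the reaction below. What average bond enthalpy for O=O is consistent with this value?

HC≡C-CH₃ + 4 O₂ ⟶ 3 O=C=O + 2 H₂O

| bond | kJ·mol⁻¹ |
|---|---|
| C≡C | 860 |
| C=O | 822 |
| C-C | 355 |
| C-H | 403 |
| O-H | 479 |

Let D be the O=O bond energy.
Σ(broken) = 1×860 + 1×355 + 4×403 + 4×D = 2827 + 4D
Σ(formed) = 6×822 + 4×479 = 6848
ΔH = Σ(broken) − Σ(formed) = (2827 + 4D) − (6848) = −4021 + 4D
Setting this equal to −2057 kJ gives 4D = 1964, so D = 491 kJ/mol.

D(O=O) ≈ 491 kJ/mol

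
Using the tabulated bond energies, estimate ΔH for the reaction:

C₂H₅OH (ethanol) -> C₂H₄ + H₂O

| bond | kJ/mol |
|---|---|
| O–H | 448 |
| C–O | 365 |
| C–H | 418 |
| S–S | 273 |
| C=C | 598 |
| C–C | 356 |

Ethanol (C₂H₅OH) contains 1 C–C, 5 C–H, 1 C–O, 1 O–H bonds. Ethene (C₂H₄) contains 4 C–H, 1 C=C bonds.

ΔH ≈ +93 kJ

Bonds broken (reactants):
  C–C: 1 × 356 = 356
  C–H: 5 × 418 = 2090
  C–O: 1 × 365 = 365
  O–H: 1 × 448 = 448
  Σ(broken) = 3259 kJ
Bonds formed (products):
  C–H: 4 × 418 = 1672
  C=C: 1 × 598 = 598
  O–H: 2 × 448 = 896
  Σ(formed) = 3166 kJ
ΔH = Σ(broken) − Σ(formed) = 3259 − 3166 = +93 kJ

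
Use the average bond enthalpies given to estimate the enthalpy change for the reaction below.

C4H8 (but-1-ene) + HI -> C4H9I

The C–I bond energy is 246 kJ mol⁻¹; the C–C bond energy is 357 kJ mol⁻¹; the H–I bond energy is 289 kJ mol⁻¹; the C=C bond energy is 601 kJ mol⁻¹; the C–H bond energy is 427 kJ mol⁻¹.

ΔH ≈ −140 kJ

Bonds broken (reactants):
  C–C: 2 × 357 = 714
  C–H: 8 × 427 = 3416
  C=C: 1 × 601 = 601
  H–I: 1 × 289 = 289
  Σ(broken) = 5020 kJ
Bonds formed (products):
  C–C: 3 × 357 = 1071
  C–H: 9 × 427 = 3843
  C–I: 1 × 246 = 246
  Σ(formed) = 5160 kJ
ΔH = Σ(broken) − Σ(formed) = 5020 − 5160 = −140 kJ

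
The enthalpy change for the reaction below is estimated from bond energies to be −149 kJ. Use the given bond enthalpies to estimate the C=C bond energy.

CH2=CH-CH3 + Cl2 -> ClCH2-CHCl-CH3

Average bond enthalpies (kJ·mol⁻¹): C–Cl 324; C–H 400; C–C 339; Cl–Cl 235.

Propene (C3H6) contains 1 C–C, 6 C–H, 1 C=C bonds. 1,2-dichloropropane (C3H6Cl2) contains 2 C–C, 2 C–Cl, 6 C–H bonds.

D(C=C) ≈ 603 kJ/mol

Let D be the C=C bond energy.
Σ(broken) = 1×339 + 6×400 + 1×D + 1×235 = 2974 + D
Σ(formed) = 2×339 + 2×324 + 6×400 = 3726
ΔH = Σ(broken) − Σ(formed) = (2974 + D) − (3726) = −752 + D
Setting this equal to −149 kJ gives D = 603 kJ/mol.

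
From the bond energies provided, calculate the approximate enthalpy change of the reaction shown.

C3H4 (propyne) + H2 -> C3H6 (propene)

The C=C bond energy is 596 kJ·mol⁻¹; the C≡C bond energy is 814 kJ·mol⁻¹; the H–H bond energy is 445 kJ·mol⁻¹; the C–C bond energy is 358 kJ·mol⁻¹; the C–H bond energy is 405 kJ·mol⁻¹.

ΔH ≈ −147 kJ

Bonds broken (reactants):
  C≡C: 1 × 814 = 814
  C–C: 1 × 358 = 358
  C–H: 4 × 405 = 1620
  H–H: 1 × 445 = 445
  Σ(broken) = 3237 kJ
Bonds formed (products):
  C–C: 1 × 358 = 358
  C–H: 6 × 405 = 2430
  C=C: 1 × 596 = 596
  Σ(formed) = 3384 kJ
ΔH = Σ(broken) − Σ(formed) = 3237 − 3384 = −147 kJ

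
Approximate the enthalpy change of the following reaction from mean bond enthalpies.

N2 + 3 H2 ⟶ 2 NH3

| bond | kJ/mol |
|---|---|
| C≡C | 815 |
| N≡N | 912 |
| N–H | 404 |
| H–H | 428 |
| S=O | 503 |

Bonds broken (reactants):
  H–H: 3 × 428 = 1284
  N≡N: 1 × 912 = 912
  Σ(broken) = 2196 kJ
Bonds formed (products):
  N–H: 6 × 404 = 2424
  Σ(formed) = 2424 kJ
ΔH = Σ(broken) − Σ(formed) = 2196 − 2424 = −228 kJ

ΔH ≈ −228 kJ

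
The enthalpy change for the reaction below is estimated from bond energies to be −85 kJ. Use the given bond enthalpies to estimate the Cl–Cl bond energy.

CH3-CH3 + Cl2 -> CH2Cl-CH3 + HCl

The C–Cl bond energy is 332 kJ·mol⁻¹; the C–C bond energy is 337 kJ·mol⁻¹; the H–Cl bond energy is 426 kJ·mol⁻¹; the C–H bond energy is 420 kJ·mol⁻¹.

D(Cl–Cl) ≈ 253 kJ/mol

Let D be the Cl–Cl bond energy.
Σ(broken) = 1×337 + 6×420 + 1×D = 2857 + D
Σ(formed) = 1×337 + 1×332 + 5×420 + 1×426 = 3195
ΔH = Σ(broken) − Σ(formed) = (2857 + D) − (3195) = −338 + D
Setting this equal to −85 kJ gives D = 253 kJ/mol.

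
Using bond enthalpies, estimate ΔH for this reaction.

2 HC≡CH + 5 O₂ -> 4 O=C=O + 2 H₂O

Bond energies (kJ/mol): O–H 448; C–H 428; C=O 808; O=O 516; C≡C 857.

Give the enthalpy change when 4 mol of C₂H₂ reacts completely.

Bonds broken (reactants):
  C≡C: 2 × 857 = 1714
  C–H: 4 × 428 = 1712
  O=O: 5 × 516 = 2580
  Σ(broken) = 6006 kJ
Bonds formed (products):
  C=O: 8 × 808 = 6464
  O–H: 4 × 448 = 1792
  Σ(formed) = 8256 kJ
ΔH = Σ(broken) − Σ(formed) = 6006 − 8256 = −2250 kJ
For 2× the reaction as written: 2 × (−2250) = −4500 kJ

ΔH = −4500 kJ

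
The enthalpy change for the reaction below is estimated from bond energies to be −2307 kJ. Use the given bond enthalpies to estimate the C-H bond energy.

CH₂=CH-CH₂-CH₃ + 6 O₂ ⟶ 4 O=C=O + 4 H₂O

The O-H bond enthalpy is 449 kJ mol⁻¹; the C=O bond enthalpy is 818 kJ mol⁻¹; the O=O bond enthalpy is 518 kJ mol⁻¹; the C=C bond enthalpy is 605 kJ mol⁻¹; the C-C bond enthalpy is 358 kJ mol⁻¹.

D(C-H) ≈ 425 kJ/mol

Let D be the C-H bond energy.
Σ(broken) = 2×358 + 8×D + 1×605 + 6×518 = 4429 + 8D
Σ(formed) = 8×818 + 8×449 = 10136
ΔH = Σ(broken) − Σ(formed) = (4429 + 8D) − (10136) = −5707 + 8D
Setting this equal to −2307 kJ gives 8D = 3400, so D = 425 kJ/mol.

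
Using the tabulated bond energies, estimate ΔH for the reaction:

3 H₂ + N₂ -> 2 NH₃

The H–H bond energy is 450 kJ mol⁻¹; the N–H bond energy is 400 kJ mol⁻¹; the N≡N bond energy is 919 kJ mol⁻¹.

ΔH ≈ −131 kJ

Bonds broken (reactants):
  H–H: 3 × 450 = 1350
  N≡N: 1 × 919 = 919
  Σ(broken) = 2269 kJ
Bonds formed (products):
  N–H: 6 × 400 = 2400
  Σ(formed) = 2400 kJ
ΔH = Σ(broken) − Σ(formed) = 2269 − 2400 = −131 kJ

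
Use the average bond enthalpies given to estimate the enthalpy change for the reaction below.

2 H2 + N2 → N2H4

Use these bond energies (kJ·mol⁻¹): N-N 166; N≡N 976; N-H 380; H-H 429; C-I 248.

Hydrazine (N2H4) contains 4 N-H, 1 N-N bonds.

Bonds broken (reactants):
  H-H: 2 × 429 = 858
  N≡N: 1 × 976 = 976
  Σ(broken) = 1834 kJ
Bonds formed (products):
  N-H: 4 × 380 = 1520
  N-N: 1 × 166 = 166
  Σ(formed) = 1686 kJ
ΔH = Σ(broken) − Σ(formed) = 1834 − 1686 = +148 kJ

ΔH ≈ +148 kJ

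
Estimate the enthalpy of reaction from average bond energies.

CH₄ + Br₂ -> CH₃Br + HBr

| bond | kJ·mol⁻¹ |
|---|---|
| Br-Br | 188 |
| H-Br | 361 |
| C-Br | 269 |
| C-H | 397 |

Bonds broken (reactants):
  Br-Br: 1 × 188 = 188
  C-H: 4 × 397 = 1588
  Σ(broken) = 1776 kJ
Bonds formed (products):
  C-Br: 1 × 269 = 269
  C-H: 3 × 397 = 1191
  H-Br: 1 × 361 = 361
  Σ(formed) = 1821 kJ
ΔH = Σ(broken) − Σ(formed) = 1776 − 1821 = −45 kJ

ΔH ≈ −45 kJ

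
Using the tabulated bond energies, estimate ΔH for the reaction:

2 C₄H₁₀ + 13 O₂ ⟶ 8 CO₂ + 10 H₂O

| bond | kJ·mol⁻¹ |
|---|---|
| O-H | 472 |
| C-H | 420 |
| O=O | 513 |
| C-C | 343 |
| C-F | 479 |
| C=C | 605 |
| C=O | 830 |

Bonds broken (reactants):
  C-C: 6 × 343 = 2058
  C-H: 20 × 420 = 8400
  O=O: 13 × 513 = 6669
  Σ(broken) = 17127 kJ
Bonds formed (products):
  C=O: 16 × 830 = 13280
  O-H: 20 × 472 = 9440
  Σ(formed) = 22720 kJ
ΔH = Σ(broken) − Σ(formed) = 17127 − 22720 = −5593 kJ

ΔH ≈ −5593 kJ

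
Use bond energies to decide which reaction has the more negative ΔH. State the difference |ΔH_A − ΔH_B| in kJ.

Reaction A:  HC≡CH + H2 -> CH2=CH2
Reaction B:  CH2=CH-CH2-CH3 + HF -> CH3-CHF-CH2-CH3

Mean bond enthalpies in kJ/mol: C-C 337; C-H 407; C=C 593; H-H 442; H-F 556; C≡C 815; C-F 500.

Reaction A, by 55 kJ

Reaction A:
  Bonds broken (reactants):
    C≡C: 1 × 815 = 815
    C-H: 2 × 407 = 814
    H-H: 1 × 442 = 442
    Σ(broken) = 2071 kJ
  Bonds formed (products):
    C-H: 4 × 407 = 1628
    C=C: 1 × 593 = 593
    Σ(formed) = 2221 kJ
  ΔH_A = 2071 − 2221 = −150 kJ
Reaction B:
  Bonds broken (reactants):
    C-C: 2 × 337 = 674
    C-H: 8 × 407 = 3256
    C=C: 1 × 593 = 593
    H-F: 1 × 556 = 556
    Σ(broken) = 5079 kJ
  Bonds formed (products):
    C-C: 3 × 337 = 1011
    C-F: 1 × 500 = 500
    C-H: 9 × 407 = 3663
    Σ(formed) = 5174 kJ
  ΔH_B = 5079 − 5174 = −95 kJ
ΔH_A − ΔH_B = −55 kJ, so reaction A has the more negative ΔH; |ΔH_A − ΔH_B| = 55 kJ.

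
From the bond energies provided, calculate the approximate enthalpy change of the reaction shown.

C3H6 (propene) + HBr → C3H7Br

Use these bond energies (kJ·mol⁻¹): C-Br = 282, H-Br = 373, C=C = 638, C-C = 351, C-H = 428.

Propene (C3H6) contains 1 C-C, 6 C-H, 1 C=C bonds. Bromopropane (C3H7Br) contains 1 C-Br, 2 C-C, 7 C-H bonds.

ΔH ≈ −50 kJ

Bonds broken (reactants):
  C-C: 1 × 351 = 351
  C-H: 6 × 428 = 2568
  C=C: 1 × 638 = 638
  H-Br: 1 × 373 = 373
  Σ(broken) = 3930 kJ
Bonds formed (products):
  C-Br: 1 × 282 = 282
  C-C: 2 × 351 = 702
  C-H: 7 × 428 = 2996
  Σ(formed) = 3980 kJ
ΔH = Σ(broken) − Σ(formed) = 3930 − 3980 = −50 kJ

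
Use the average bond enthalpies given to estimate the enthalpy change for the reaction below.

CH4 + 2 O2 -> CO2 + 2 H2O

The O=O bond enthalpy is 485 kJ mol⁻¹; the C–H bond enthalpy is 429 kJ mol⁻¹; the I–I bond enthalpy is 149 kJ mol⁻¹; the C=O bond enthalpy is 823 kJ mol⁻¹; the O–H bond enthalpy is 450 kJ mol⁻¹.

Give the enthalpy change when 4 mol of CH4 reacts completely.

ΔH = −3040 kJ

Bonds broken (reactants):
  C–H: 4 × 429 = 1716
  O=O: 2 × 485 = 970
  Σ(broken) = 2686 kJ
Bonds formed (products):
  C=O: 2 × 823 = 1646
  O–H: 4 × 450 = 1800
  Σ(formed) = 3446 kJ
ΔH = Σ(broken) − Σ(formed) = 2686 − 3446 = −760 kJ
For 4× the reaction as written: 4 × (−760) = −3040 kJ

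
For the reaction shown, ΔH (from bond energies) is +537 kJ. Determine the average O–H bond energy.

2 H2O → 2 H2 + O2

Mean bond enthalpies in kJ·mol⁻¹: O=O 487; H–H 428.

D(O–H) ≈ 470 kJ/mol

Let D be the O–H bond energy.
Σ(broken) = 4×D = 4D
Σ(formed) = 2×428 + 1×487 = 1343
ΔH = Σ(broken) − Σ(formed) = (4D) − (1343) = −1343 + 4D
Setting this equal to +537 kJ gives 4D = 1880, so D = 470 kJ/mol.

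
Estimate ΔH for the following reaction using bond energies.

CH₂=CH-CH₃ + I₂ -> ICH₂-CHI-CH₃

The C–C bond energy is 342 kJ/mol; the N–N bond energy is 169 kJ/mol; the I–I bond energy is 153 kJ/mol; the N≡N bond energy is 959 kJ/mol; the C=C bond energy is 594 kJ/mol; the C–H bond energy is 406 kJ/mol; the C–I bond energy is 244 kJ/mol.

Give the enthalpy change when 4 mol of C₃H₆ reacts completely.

ΔH = −332 kJ

Bonds broken (reactants):
  C–C: 1 × 342 = 342
  C–H: 6 × 406 = 2436
  C=C: 1 × 594 = 594
  I–I: 1 × 153 = 153
  Σ(broken) = 3525 kJ
Bonds formed (products):
  C–C: 2 × 342 = 684
  C–H: 6 × 406 = 2436
  C–I: 2 × 244 = 488
  Σ(formed) = 3608 kJ
ΔH = Σ(broken) − Σ(formed) = 3525 − 3608 = −83 kJ
For 4× the reaction as written: 4 × (−83) = −332 kJ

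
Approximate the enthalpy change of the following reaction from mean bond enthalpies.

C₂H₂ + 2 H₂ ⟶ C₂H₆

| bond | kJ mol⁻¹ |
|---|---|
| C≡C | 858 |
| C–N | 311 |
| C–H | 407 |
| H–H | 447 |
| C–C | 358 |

Bonds broken (reactants):
  C≡C: 1 × 858 = 858
  C–H: 2 × 407 = 814
  H–H: 2 × 447 = 894
  Σ(broken) = 2566 kJ
Bonds formed (products):
  C–C: 1 × 358 = 358
  C–H: 6 × 407 = 2442
  Σ(formed) = 2800 kJ
ΔH = Σ(broken) − Σ(formed) = 2566 − 2800 = −234 kJ

ΔH ≈ −234 kJ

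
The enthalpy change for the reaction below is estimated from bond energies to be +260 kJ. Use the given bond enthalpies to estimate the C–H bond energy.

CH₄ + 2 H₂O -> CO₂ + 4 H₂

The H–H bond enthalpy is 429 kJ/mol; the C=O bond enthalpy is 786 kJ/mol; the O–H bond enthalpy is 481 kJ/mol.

Let D be the C–H bond energy.
Σ(broken) = 4×D + 4×481 = 1924 + 4D
Σ(formed) = 2×786 + 4×429 = 3288
ΔH = Σ(broken) − Σ(formed) = (1924 + 4D) − (3288) = −1364 + 4D
Setting this equal to +260 kJ gives 4D = 1624, so D = 406 kJ/mol.

D(C–H) ≈ 406 kJ/mol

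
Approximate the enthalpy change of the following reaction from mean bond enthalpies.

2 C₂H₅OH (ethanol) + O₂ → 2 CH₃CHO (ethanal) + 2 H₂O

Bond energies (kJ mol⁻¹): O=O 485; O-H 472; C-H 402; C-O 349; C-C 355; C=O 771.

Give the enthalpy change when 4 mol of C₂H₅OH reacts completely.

Bonds broken (reactants):
  C-C: 2 × 355 = 710
  C-H: 10 × 402 = 4020
  C-O: 2 × 349 = 698
  O-H: 2 × 472 = 944
  O=O: 1 × 485 = 485
  Σ(broken) = 6857 kJ
Bonds formed (products):
  C-C: 2 × 355 = 710
  C-H: 8 × 402 = 3216
  C=O: 2 × 771 = 1542
  O-H: 4 × 472 = 1888
  Σ(formed) = 7356 kJ
ΔH = Σ(broken) − Σ(formed) = 6857 − 7356 = −499 kJ
For 2× the reaction as written: 2 × (−499) = −998 kJ

ΔH = −998 kJ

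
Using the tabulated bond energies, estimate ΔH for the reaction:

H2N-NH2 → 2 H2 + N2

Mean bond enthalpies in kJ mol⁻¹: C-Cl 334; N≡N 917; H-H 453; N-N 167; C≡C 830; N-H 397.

Bonds broken (reactants):
  N-H: 4 × 397 = 1588
  N-N: 1 × 167 = 167
  Σ(broken) = 1755 kJ
Bonds formed (products):
  H-H: 2 × 453 = 906
  N≡N: 1 × 917 = 917
  Σ(formed) = 1823 kJ
ΔH = Σ(broken) − Σ(formed) = 1755 − 1823 = −68 kJ

ΔH ≈ −68 kJ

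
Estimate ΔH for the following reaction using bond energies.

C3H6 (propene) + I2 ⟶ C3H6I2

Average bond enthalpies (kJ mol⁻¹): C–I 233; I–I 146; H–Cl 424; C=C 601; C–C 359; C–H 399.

ΔH ≈ −78 kJ

Bonds broken (reactants):
  C–C: 1 × 359 = 359
  C–H: 6 × 399 = 2394
  C=C: 1 × 601 = 601
  I–I: 1 × 146 = 146
  Σ(broken) = 3500 kJ
Bonds formed (products):
  C–C: 2 × 359 = 718
  C–H: 6 × 399 = 2394
  C–I: 2 × 233 = 466
  Σ(formed) = 3578 kJ
ΔH = Σ(broken) − Σ(formed) = 3500 − 3578 = −78 kJ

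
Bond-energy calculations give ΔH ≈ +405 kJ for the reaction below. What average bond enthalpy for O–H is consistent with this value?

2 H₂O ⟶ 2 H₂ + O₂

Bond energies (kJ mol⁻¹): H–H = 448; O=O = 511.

D(O–H) ≈ 453 kJ/mol

Let D be the O–H bond energy.
Σ(broken) = 4×D = 4D
Σ(formed) = 2×448 + 1×511 = 1407
ΔH = Σ(broken) − Σ(formed) = (4D) − (1407) = −1407 + 4D
Setting this equal to +405 kJ gives 4D = 1812, so D = 453 kJ/mol.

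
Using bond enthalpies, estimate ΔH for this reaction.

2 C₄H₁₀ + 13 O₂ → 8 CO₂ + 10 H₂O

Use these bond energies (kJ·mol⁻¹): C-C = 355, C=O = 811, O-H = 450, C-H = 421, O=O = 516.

Bonds broken (reactants):
  C-C: 6 × 355 = 2130
  C-H: 20 × 421 = 8420
  O=O: 13 × 516 = 6708
  Σ(broken) = 17258 kJ
Bonds formed (products):
  C=O: 16 × 811 = 12976
  O-H: 20 × 450 = 9000
  Σ(formed) = 21976 kJ
ΔH = Σ(broken) − Σ(formed) = 17258 − 21976 = −4718 kJ

ΔH ≈ −4718 kJ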